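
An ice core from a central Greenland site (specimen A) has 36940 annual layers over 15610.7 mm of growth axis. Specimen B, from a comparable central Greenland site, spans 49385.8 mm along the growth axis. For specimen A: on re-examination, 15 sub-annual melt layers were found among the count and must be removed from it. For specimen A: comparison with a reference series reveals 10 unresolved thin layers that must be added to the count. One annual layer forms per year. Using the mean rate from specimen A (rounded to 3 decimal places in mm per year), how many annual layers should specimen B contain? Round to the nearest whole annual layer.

116751 annual layers

Specimen A: true annual layer count = 36940 − 15 + 10 = 36935.
A: 15610.7 mm over 36935 years gives 15610.7 / 36935 ≈ 0.423 mm/year.
For B, 49385.8 / 0.423 = 116751.30 years ≈ 116751 annual layers.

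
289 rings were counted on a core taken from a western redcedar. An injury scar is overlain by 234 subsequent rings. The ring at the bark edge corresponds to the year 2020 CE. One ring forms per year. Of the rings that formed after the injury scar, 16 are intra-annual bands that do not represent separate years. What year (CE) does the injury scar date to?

234 rings formed after the injury scar.
Removing the 16 false rings leaves 234 − 16 = 218 true rings beyond the injury scar.
2020 − 218 = 1802 CE.

1802 CE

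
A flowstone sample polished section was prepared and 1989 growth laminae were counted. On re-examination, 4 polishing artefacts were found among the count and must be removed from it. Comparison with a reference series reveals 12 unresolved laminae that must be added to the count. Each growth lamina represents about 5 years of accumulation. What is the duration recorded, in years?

9985 yr

Correcting the raw count gives 1989 − 4 + 12 = 1997 true growth laminae.
At 5 years per growth lamina, 1997 × 5 = 9985 years.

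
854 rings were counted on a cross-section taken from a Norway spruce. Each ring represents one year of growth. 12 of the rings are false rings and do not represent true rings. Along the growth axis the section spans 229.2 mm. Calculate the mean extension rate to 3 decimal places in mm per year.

After corrections the count is 854 − 12 = 842 rings.
Mean rate = 229.2 mm / 842 years ≈ 0.272 mm per year.

0.272 mm per year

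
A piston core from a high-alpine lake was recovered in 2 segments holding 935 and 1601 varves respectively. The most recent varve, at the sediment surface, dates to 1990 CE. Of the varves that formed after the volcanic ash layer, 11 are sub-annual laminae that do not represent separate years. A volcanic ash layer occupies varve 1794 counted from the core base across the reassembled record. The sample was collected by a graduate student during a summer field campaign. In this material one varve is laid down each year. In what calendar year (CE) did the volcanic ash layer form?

1259 CE

Total varves = 935 + 1601 = 2536.
The volcanic ash layer sits at varve 1794 from the core base, so 2536 − 1794 = 742 varves formed after it.
Excluding 11 false varves: 742 − 11 = 731.
The varve at the sediment surface is 1990 CE, so the volcanic ash layer dates to 1990 − 731 = 1259 CE.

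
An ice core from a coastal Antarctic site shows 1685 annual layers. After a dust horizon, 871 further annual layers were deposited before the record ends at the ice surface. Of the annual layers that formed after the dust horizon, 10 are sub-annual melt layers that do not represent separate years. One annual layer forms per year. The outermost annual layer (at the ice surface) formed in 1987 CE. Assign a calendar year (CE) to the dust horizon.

871 annual layers post-date the dust horizon.
Removing the 10 false annual layers leaves 871 − 10 = 861 true annual layers beyond the dust horizon.
Counting back 861 years from 1987 CE places the dust horizon in 1987 − 861 = 1126 CE.

1126 CE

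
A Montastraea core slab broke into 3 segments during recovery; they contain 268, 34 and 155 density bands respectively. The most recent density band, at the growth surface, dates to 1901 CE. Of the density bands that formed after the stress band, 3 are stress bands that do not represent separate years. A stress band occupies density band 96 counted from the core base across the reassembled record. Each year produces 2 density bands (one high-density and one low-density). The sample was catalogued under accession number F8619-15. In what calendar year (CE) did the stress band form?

Total density bands = 268 + 34 + 155 = 457.
The stress band sits at density band 96 from the core base, so 457 − 96 = 361 density bands formed after it.
361 − 3 false = 358 true density bands after the stress band.
With 2 density bands per year, 358 / 2 = 179 years.
Counting back 179 years from 1901 CE places the stress band in 1901 − 179 = 1722 CE.

1722 CE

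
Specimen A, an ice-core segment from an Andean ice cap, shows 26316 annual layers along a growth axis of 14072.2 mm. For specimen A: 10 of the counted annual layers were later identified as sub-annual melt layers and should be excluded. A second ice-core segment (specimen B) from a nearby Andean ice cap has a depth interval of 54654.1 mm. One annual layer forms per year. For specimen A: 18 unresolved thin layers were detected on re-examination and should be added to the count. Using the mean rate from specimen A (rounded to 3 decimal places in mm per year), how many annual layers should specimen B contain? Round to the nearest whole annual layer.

Specimen A: correcting the raw count gives 26316 − 10 + 18 = 26324 true annual layers.
A: Extension rate ≈ 14072.2 / 26324 = 0.535 mm/year.
For B, 54654.1 / 0.535 = 102157.20 years ≈ 102157 annual layers.

102157 annual layers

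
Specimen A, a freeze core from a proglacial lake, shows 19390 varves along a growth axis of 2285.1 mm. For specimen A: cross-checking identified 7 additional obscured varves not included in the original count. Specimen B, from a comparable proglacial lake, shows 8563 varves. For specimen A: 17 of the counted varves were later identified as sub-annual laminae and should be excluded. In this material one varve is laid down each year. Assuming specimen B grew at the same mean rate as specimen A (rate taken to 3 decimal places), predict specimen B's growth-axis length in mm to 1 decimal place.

Specimen A: correcting the raw count gives 19390 − 17 + 7 = 19380 true varves.
A: Extension rate ≈ 2285.1 / 19380 = 0.118 mm/yr.
For B, 0.118 mm/year × 8563 years = 1010.4 mm.

1010.4 mm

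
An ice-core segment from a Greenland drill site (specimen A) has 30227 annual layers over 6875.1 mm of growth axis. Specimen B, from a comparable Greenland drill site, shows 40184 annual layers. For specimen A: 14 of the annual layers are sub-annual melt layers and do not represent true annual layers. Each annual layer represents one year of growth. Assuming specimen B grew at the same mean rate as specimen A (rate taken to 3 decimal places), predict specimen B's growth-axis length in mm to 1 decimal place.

9162.0 mm

Specimen A: adjusted count: 30227 − 14 = 30213 annual layers.
A: 6875.1 mm over 30213 years gives 6875.1 / 30213 ≈ 0.228 mm per year.
For B, 0.228 mm/year × 40184 years = 9162.0 mm.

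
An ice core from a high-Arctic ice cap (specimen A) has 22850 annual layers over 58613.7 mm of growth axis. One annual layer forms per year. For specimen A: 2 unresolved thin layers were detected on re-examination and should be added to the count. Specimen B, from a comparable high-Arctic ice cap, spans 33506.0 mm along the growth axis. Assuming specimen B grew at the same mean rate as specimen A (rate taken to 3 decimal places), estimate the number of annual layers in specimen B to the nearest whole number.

Specimen A: correcting the raw count gives 22850 + 2 = 22852 true annual layers.
A: Extension rate ≈ 58613.7 / 22852 = 2.565 mm/year.
For B, 33506.0 / 2.565 = 13062.77 years ≈ 13063 annual layers.

13063 annual layers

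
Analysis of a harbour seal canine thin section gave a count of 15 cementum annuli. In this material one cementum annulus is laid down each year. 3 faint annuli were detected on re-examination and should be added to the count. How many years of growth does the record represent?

Adjusted count: 15 + 3 = 18 cementum annuli.
At one cementum annulus per year, that is 18 years.

18 years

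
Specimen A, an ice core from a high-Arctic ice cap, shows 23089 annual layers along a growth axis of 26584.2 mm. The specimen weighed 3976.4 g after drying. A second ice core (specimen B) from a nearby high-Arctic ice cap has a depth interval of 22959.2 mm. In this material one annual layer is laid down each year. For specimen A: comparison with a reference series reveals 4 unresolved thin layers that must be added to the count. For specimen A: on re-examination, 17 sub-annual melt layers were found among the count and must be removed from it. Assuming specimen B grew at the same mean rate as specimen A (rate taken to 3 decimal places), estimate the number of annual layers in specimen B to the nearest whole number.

Specimen A: true annual layer count = 23089 − 17 + 4 = 23076.
A: Extension rate ≈ 26584.2 / 23076 = 1.152 mm per year.
B spans 22959.2 / 1.152 = 19929.86 years ≈ 19930 annual layers.

19930 annual layers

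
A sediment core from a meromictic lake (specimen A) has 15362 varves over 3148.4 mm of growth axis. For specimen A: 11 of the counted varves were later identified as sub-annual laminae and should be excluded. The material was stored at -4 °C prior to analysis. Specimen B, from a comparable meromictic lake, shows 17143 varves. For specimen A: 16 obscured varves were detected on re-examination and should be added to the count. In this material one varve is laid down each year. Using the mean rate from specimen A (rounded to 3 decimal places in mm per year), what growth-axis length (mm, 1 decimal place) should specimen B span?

Specimen A: adjusted count: 15362 − 11 + 16 = 15367 varves.
A: 3148.4 mm over 15367 years gives 3148.4 / 15367 ≈ 0.205 mm/yr.
Length of B = 0.205 × 17143 = 3514.3 mm.

3514.3 mm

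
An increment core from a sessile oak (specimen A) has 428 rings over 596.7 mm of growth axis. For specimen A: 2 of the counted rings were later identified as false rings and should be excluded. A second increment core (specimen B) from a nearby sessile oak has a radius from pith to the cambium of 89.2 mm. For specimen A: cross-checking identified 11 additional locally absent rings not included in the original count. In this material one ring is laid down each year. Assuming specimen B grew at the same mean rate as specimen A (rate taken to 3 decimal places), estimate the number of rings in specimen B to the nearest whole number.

Specimen A: adjusted count: 428 − 2 + 11 = 437 rings.
A: 596.7 mm over 437 years gives 596.7 / 437 ≈ 1.365 mm/year.
For B, 89.2 / 1.365 = 65.35 years ≈ 65 rings.

65 rings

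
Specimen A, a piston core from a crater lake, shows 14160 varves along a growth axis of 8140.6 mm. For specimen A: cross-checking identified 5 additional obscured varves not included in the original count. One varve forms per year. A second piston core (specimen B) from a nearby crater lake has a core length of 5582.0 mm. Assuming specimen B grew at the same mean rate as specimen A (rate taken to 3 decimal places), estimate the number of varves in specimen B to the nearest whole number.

Specimen A: true varve count = 14160 + 5 = 14165.
A: 8140.6 mm over 14165 years gives 8140.6 / 14165 ≈ 0.575 mm/year.
Specimen B: 5582.0 mm / 0.575 mm per year = 9707.83 years ≈ 9708 varves.

9708 varves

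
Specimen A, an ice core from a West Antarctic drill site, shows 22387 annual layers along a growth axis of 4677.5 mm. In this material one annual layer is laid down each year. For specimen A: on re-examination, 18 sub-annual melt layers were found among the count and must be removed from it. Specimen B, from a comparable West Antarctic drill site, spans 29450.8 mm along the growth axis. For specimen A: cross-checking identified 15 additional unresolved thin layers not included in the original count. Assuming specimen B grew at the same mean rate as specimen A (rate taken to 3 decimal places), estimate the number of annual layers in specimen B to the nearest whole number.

Specimen A: adjusted count: 22387 − 18 + 15 = 22384 annual layers.
A: Extension rate ≈ 4677.5 / 22384 = 0.209 mm/yr.
Specimen B: 29450.8 mm / 0.209 mm per year = 140912.92 years ≈ 140913 annual layers.

140913 annual layers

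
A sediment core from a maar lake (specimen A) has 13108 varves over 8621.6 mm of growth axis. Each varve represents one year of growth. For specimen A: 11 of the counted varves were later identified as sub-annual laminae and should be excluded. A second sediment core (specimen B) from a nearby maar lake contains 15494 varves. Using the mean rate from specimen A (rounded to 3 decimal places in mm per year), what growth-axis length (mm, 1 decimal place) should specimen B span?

10195.1 mm

Specimen A: true varve count = 13108 − 11 = 13097.
A: Extension rate ≈ 8621.6 / 13097 = 0.658 mm/yr.
For B, 0.658 mm/year × 15494 years = 10195.1 mm.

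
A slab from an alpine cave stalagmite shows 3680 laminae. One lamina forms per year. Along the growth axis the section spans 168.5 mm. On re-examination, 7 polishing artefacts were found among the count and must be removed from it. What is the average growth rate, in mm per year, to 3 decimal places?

Adjusted count: 3680 − 7 = 3673 laminae.
168.5 mm over 3673 years gives 168.5 / 3673 ≈ 0.046 mm per year.

0.046 mm per year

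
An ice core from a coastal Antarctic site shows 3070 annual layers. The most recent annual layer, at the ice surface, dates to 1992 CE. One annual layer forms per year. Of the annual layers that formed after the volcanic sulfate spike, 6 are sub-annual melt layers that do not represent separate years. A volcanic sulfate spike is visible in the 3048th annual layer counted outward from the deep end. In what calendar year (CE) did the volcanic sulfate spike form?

3070 − 3048 = 22 annual layers lie beyond the volcanic sulfate spike toward the ice surface.
Excluding 6 false annual layers: 22 − 6 = 16.
1992 − 16 = 1976 CE.

1976 CE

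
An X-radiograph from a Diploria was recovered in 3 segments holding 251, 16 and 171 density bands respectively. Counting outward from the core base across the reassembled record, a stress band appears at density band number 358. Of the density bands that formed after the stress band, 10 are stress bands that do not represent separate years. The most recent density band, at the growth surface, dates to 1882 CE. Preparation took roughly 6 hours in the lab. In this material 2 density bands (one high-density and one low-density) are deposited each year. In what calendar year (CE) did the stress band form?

Total density bands = 251 + 16 + 171 = 438.
Between density band 358 and the growth surface there are 438 − 358 = 80 density bands.
Excluding 10 false density bands: 80 − 10 = 70.
Dividing by 2 density bands per year: 70 / 2 = 35 years.
The density band at the growth surface is 1882 CE, so the stress band dates to 1882 − 35 = 1847 CE.

1847 CE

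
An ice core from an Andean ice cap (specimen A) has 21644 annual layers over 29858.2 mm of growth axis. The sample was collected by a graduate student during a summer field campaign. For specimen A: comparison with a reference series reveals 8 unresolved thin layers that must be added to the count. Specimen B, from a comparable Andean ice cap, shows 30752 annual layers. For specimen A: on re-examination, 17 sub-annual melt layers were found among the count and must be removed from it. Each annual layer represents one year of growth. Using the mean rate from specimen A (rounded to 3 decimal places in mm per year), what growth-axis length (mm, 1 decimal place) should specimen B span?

Specimen A: correcting the raw count gives 21644 − 17 + 8 = 21635 true annual layers.
A: Extension rate ≈ 29858.2 / 21635 = 1.380 mm per year.
B's length ≈ 1.380 × 30752 = 42437.8 mm.

42437.8 mm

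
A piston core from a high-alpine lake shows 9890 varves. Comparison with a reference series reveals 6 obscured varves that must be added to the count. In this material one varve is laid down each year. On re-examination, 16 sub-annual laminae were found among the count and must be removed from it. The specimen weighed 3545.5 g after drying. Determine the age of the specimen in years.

Correcting the raw count gives 9890 − 16 + 6 = 9880 true varves.
One varve per year makes the duration 9880 years.

9880 years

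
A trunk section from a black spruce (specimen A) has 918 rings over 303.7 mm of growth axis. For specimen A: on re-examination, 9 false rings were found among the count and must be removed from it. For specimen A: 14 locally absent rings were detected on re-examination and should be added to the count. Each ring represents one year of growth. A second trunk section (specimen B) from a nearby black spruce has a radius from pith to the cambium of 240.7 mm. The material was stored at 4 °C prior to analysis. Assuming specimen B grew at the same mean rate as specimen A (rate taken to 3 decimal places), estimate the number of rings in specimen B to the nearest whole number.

732 rings

Specimen A: correcting the raw count gives 918 − 9 + 14 = 923 true rings.
A: 303.7 mm over 923 years gives 303.7 / 923 ≈ 0.329 mm per year.
Specimen B: 240.7 mm / 0.329 mm per year = 731.61 years ≈ 732 rings.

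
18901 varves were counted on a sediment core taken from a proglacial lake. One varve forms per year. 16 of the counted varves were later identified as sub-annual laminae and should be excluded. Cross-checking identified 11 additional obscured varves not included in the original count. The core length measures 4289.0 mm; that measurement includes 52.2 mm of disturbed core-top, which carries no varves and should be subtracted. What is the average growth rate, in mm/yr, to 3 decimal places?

0.224 mm/yr

True varve count = 18901 − 16 + 11 = 18896.
The growth record spans 4289.0 − 52.2 = 4236.8 mm.
4236.8 mm over 18896 years gives 4236.8 / 18896 ≈ 0.224 mm/yr.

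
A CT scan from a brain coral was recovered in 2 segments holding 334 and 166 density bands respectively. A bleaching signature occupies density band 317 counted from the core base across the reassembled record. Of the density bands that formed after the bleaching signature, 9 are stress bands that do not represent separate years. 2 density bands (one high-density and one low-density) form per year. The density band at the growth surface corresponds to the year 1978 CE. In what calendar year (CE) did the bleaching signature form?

Total density bands = 334 + 166 = 500.
The bleaching signature sits at density band 317 from the core base, so 500 − 317 = 183 density bands formed after it.
Excluding 9 false density bands: 183 − 9 = 174.
With 2 density bands per year, 174 / 2 = 87 years.
1978 − 87 = 1891 CE.

1891 CE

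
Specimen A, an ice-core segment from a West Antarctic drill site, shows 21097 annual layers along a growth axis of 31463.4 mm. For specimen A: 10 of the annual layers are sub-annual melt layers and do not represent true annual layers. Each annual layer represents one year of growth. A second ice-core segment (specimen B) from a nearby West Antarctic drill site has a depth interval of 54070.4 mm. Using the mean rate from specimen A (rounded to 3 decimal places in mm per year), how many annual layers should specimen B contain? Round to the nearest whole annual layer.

36240 annual layers

Specimen A: correcting the raw count gives 21097 − 10 = 21087 true annual layers.
A: Extension rate ≈ 31463.4 / 21087 = 1.492 mm/year.
For B, 54070.4 / 1.492 = 36240.21 years ≈ 36240 annual layers.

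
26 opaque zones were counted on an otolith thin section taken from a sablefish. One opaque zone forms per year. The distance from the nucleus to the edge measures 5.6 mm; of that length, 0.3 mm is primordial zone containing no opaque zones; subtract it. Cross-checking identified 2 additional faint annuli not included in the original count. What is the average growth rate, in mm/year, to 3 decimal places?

0.189 mm/year

True opaque zone count = 26 + 2 = 28.
Removing the 0.3 mm offcut leaves 5.6 − 0.3 = 5.3 mm.
5.3 mm over 28 years gives 5.3 / 28 ≈ 0.189 mm/year.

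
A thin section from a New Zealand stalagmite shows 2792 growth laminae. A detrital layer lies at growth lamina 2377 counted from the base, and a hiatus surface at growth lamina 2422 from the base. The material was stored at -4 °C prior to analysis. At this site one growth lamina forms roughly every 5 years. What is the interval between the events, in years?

2422 − 2377 = 45 growth laminae lie between the two events.
Multiplying by 5 years per growth lamina: 45 × 5 = 225 years.

225 years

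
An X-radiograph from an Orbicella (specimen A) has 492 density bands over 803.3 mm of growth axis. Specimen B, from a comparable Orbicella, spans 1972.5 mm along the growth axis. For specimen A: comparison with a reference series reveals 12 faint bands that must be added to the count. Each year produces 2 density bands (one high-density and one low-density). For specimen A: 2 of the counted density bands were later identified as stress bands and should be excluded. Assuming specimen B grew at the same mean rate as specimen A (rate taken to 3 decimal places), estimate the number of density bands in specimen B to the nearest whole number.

Specimen A: adjusted count: 492 − 2 + 12 = 502 density bands.
Specimen A: with 2 density bands per year, 502 / 2 = 251 years.
A: Mean rate = 803.3 mm / 251 years ≈ 3.200 mm/yr.
B spans 1972.5 / 3.200 = 616.41 years; at 2 density bands per year that is 616.41 × 2 ≈ 1233 density bands.

1233 density bands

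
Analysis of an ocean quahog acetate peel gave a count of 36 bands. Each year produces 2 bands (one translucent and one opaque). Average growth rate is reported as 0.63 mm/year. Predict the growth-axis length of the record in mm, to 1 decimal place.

With 2 bands per year, 36 / 2 = 18 years.
Predicted length = 0.63 mm/year × 18 years = 11.3 mm.

11.3 mm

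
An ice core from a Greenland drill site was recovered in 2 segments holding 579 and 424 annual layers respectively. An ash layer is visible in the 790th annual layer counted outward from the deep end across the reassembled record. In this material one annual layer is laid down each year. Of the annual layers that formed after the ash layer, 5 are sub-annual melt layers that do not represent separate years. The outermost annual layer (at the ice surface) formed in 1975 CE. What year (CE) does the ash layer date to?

1767 CE

Total annual layers = 579 + 424 = 1003.
Between annual layer 790 and the ice surface there are 1003 − 790 = 213 annual layers.
Excluding 5 false annual layers: 213 − 5 = 208.
1975 − 208 = 1767 CE.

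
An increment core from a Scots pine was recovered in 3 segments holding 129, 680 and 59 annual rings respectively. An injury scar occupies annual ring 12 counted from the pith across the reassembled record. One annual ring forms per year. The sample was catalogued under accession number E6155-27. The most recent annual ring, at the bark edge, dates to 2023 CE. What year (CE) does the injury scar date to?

Total annual rings = 129 + 680 + 59 = 868.
The injury scar sits at annual ring 12 from the pith, so 868 − 12 = 856 annual rings formed after it.
2023 − 856 = 1167 CE.

1167 CE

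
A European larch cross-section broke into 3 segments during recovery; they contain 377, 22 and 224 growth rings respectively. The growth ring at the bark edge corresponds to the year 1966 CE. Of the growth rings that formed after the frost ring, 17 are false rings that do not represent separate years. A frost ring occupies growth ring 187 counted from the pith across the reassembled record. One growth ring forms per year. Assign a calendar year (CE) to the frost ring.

Total growth rings = 377 + 22 + 224 = 623.
Between growth ring 187 and the bark edge there are 623 − 187 = 436 growth rings.
Excluding 17 false growth rings: 436 − 17 = 419.
The growth ring at the bark edge is 1966 CE, so the frost ring dates to 1966 − 419 = 1547 CE.

1547 CE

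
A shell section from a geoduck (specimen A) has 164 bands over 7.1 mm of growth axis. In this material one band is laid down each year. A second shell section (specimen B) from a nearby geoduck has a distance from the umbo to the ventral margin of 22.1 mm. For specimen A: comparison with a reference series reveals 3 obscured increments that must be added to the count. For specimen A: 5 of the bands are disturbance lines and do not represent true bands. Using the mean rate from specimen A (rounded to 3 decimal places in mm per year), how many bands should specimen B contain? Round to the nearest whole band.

Specimen A: adjusted count: 164 − 5 + 3 = 162 bands.
A: Mean rate = 7.1 mm / 162 years ≈ 0.044 mm per year.
For B, 22.1 / 0.044 = 502.27 years ≈ 502 bands.

502 bands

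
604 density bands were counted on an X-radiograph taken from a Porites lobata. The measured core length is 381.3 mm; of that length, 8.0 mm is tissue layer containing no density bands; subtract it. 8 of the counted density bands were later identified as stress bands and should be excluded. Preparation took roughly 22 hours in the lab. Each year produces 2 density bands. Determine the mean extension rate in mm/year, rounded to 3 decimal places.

1.253 mm/year

Adjusted count: 604 − 8 = 596 density bands.
596 density bands at 2 per year is 596 / 2 = 298 years.
Net length = 381.3 − 8.0 = 373.3 mm.
373.3 mm over 298 years gives 373.3 / 298 ≈ 1.253 mm/year.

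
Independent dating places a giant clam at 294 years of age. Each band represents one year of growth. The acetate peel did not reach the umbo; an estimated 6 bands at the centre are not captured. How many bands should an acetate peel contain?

Expected bands over 294 years: 294.
Subtracting the 6 bands not captured gives 294 − 6 = 288 bands in the record.

288 bands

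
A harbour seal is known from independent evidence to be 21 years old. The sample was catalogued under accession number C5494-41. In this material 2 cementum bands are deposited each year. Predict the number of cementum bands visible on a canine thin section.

With 2 cementum bands per year, 21 years would produce 21 × 2 = 42 cementum bands.
So 42 cementum bands should be present.

42 cementum bands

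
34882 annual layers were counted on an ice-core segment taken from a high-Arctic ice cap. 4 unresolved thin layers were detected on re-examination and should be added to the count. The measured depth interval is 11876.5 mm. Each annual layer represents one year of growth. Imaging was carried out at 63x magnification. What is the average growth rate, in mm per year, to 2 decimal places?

0.34 mm per year

After corrections the count is 34882 + 4 = 34886 annual layers.
11876.5 mm over 34886 years gives 11876.5 / 34886 ≈ 0.34 mm per year.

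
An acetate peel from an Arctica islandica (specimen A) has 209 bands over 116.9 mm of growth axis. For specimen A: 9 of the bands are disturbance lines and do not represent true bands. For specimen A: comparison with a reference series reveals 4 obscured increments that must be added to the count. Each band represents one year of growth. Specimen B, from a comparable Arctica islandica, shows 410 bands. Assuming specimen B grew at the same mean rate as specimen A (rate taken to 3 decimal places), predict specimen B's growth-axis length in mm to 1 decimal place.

Specimen A: adjusted count: 209 − 9 + 4 = 204 bands.
A: 116.9 mm over 204 years gives 116.9 / 204 ≈ 0.573 mm/year.
For B, 0.573 mm/year × 410 years = 234.9 mm.

234.9 mm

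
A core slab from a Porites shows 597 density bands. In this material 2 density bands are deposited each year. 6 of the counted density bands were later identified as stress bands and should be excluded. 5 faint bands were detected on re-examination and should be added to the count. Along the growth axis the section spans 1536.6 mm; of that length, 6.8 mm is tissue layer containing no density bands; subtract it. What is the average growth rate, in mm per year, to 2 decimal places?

5.13 mm per year

Adjusted count: 597 − 6 + 5 = 596 density bands.
Dividing by 2 density bands per year: 596 / 2 = 298 years.
Net length = 1536.6 − 6.8 = 1529.8 mm.
Mean rate = 1529.8 mm / 298 years ≈ 5.13 mm per year.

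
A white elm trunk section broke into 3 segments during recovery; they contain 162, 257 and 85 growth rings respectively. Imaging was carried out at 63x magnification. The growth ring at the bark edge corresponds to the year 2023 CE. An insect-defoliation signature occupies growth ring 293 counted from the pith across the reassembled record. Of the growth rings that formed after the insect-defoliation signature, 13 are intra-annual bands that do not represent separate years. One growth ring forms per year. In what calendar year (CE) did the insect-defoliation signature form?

Total growth rings = 162 + 257 + 85 = 504.
504 − 293 = 211 growth rings lie beyond the insect-defoliation signature toward the bark edge.
Removing the 13 false growth rings leaves 211 − 13 = 198 true growth rings beyond the insect-defoliation signature.
Counting back 198 years from 2023 CE places the insect-defoliation signature in 2023 − 198 = 1825 CE.

1825 CE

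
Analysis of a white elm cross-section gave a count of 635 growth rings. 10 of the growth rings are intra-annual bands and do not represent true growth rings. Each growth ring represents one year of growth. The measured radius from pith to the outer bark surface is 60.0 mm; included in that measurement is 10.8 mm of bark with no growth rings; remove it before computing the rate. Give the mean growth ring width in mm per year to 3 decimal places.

0.079 mm per year

After corrections the count is 635 − 10 = 625 growth rings.
Net length = 60.0 − 10.8 = 49.2 mm.
Extension rate ≈ 49.2 / 625 = 0.079 mm per year.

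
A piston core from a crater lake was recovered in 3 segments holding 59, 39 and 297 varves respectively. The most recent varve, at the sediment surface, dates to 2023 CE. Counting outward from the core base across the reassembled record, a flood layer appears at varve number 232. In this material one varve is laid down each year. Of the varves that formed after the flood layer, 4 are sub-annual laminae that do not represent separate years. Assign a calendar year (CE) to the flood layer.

Total varves = 59 + 39 + 297 = 395.
Between varve 232 and the sediment surface there are 395 − 232 = 163 varves.
Excluding 4 false varves: 163 − 4 = 159.
Counting back 159 years from 2023 CE places the flood layer in 2023 − 159 = 1864 CE.

1864 CE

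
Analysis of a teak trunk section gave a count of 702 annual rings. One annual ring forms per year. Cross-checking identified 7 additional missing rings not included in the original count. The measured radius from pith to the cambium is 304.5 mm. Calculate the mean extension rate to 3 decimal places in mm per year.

0.429 mm per year

True annual ring count = 702 + 7 = 709.
Mean rate = 304.5 mm / 709 years ≈ 0.429 mm per year.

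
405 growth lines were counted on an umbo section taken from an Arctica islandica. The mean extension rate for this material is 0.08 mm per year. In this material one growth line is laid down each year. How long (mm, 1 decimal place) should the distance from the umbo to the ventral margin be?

The record spans 405 years at 0.08 mm per year.
Length ≈ 0.08 × 405 = 32.4 mm.

32.4 mm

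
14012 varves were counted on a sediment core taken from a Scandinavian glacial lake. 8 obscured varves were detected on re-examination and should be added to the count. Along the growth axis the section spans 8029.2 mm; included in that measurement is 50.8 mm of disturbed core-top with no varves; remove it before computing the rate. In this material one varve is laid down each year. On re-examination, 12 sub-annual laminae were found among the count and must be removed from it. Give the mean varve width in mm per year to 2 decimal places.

Adjusted count: 14012 − 12 + 8 = 14008 varves.
Net length = 8029.2 − 50.8 = 7978.4 mm.
Mean rate = 7978.4 mm / 14008 years ≈ 0.57 mm per year.

0.57 mm per year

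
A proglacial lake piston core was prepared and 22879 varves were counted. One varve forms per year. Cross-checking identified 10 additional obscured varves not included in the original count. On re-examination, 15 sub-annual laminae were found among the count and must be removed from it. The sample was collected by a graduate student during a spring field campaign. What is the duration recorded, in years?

22874 years

After corrections the count is 22879 − 15 + 10 = 22874 varves.
One varve per year makes the duration 22874 years.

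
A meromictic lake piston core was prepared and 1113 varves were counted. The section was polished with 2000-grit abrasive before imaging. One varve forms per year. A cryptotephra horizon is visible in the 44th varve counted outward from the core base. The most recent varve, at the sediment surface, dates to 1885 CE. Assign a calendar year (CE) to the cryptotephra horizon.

Between varve 44 and the sediment surface there are 1113 − 44 = 1069 varves.
1885 − 1069 = 816 CE.

816 CE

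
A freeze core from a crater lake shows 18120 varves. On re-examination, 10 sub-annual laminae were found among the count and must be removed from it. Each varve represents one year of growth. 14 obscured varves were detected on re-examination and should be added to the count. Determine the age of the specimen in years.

After corrections the count is 18120 − 10 + 14 = 18124 varves.
With a one-to-one varve periodicity this is 18124 years.

18124 yr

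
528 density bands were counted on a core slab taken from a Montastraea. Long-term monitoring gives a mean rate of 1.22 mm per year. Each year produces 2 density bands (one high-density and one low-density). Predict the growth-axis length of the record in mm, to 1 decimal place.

With 2 density bands per year, 528 / 2 = 264 years.
Length ≈ 1.22 × 264 = 322.1 mm.

322.1 mm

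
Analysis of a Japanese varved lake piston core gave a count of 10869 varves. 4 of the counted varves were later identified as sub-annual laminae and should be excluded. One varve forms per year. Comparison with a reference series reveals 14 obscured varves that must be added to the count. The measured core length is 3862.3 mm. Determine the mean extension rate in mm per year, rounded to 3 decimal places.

Adjusted count: 10869 − 4 + 14 = 10879 varves.
Extension rate ≈ 3862.3 / 10879 = 0.355 mm per year.

0.355 mm per year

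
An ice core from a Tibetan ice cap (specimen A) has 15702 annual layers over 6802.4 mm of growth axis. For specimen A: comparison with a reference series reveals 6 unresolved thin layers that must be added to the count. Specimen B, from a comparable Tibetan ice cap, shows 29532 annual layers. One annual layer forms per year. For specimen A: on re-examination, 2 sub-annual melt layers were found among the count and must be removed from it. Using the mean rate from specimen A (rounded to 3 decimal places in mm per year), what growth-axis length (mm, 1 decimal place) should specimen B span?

Specimen A: after corrections the count is 15702 − 2 + 6 = 15706 annual layers.
A: 6802.4 mm over 15706 years gives 6802.4 / 15706 ≈ 0.433 mm per year.
B's length ≈ 0.433 × 29532 = 12787.4 mm.

12787.4 mm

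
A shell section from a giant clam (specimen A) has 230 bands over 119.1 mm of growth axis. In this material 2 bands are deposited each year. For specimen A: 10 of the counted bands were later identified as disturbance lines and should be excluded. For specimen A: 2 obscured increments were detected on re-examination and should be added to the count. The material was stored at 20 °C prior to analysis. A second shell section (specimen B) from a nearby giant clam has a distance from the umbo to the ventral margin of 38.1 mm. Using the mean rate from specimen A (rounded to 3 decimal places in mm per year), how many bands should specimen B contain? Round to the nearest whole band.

Specimen A: true band count = 230 − 10 + 2 = 222.
Specimen A: dividing by 2 bands per year: 222 / 2 = 111 years.
A: Mean rate = 119.1 mm / 111 years ≈ 1.073 mm/year.
B spans 38.1 / 1.073 = 35.51 years; at 2 bands per year that is 35.51 × 2 ≈ 71 bands.

71 bands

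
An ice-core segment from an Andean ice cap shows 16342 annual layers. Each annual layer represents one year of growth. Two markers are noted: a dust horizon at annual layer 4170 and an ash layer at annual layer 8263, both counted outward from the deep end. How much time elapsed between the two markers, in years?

4093 yr

8263 − 4170 = 4093 annual layers lie between the two events.
That is 4093 years at one annual layer per year.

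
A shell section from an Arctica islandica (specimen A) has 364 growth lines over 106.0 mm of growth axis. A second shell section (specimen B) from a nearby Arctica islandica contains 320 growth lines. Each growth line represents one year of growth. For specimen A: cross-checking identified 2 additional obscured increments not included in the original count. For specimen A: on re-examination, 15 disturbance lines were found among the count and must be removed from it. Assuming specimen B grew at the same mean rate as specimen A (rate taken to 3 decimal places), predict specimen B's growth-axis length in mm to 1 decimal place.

96.6 mm

Specimen A: after corrections the count is 364 − 15 + 2 = 351 growth lines.
A: 106.0 mm over 351 years gives 106.0 / 351 ≈ 0.302 mm per year.
For B, 0.302 mm/year × 320 years = 96.6 mm.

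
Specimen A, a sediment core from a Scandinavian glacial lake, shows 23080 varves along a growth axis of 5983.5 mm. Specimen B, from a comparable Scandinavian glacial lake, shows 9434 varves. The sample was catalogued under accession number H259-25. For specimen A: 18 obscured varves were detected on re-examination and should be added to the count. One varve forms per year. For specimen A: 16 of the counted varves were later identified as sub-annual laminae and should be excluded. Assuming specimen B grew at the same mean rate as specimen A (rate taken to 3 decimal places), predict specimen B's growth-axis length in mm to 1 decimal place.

Specimen A: after corrections the count is 23080 − 16 + 18 = 23082 varves.
A: Extension rate ≈ 5983.5 / 23082 = 0.259 mm/year.
Length of B = 0.259 × 9434 = 2443.4 mm.

2443.4 mm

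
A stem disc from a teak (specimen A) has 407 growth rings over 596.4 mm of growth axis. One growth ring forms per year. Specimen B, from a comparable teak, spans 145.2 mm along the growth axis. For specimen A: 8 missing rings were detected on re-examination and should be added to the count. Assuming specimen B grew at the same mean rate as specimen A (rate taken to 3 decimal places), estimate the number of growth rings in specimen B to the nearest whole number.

101 growth rings

Specimen A: adjusted count: 407 + 8 = 415 growth rings.
A: Mean rate = 596.4 mm / 415 years ≈ 1.437 mm/yr.
B spans 145.2 / 1.437 = 101.04 years ≈ 101 growth rings.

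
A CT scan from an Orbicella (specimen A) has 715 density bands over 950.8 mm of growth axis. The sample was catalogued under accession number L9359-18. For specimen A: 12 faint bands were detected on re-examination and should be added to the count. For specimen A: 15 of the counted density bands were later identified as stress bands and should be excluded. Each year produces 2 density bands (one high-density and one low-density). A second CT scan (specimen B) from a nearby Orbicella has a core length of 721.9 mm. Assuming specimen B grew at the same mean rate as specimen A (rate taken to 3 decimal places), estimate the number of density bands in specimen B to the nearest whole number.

Specimen A: true density band count = 715 − 15 + 12 = 712.
Specimen A: 712 density bands at 2 per year is 712 / 2 = 356 years.
A: 950.8 mm over 356 years gives 950.8 / 356 ≈ 2.671 mm/year.
Specimen B: 721.9 mm / 2.671 mm per year = 270.27 years; at 2 density bands per year that is 270.27 × 2 ≈ 541 density bands.

541 density bands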